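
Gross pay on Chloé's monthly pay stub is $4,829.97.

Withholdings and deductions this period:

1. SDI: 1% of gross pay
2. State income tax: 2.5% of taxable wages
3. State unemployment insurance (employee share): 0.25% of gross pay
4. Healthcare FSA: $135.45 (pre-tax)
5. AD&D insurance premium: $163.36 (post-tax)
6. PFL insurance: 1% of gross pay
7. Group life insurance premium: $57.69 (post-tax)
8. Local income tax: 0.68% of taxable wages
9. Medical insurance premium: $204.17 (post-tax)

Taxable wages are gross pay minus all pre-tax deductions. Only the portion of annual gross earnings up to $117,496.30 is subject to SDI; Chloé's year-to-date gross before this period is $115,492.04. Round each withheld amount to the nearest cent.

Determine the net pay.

$4,039.61

Healthcare FSA: $135.45
Taxable wages = $4,829.97 − $135.45 = $4,694.52
Local income tax: $4,694.52 × 0.0068 = $31.92
State income tax: $4,694.52 × 0.025 = $117.36
State unemployment insurance (employee share): $4,829.97 × 0.0025 = $12.07
PFL insurance: $4,829.97 × 0.01 = $48.30
SDI: only $117,496.30 − $115,492.04 = $2,004.26 of this check is subject → $2,004.26 × 0.01 = $20.04
Group life insurance premium: $57.69
Medical insurance premium: $204.17
AD&D insurance premium: $163.36
Total deductions = $135.45 + $31.92 + $117.36 + $12.07 + $48.30 + $20.04 + $57.69 + $204.17 + $163.36 = $790.36
Net pay = $4,829.97 − $790.36 = $4,039.61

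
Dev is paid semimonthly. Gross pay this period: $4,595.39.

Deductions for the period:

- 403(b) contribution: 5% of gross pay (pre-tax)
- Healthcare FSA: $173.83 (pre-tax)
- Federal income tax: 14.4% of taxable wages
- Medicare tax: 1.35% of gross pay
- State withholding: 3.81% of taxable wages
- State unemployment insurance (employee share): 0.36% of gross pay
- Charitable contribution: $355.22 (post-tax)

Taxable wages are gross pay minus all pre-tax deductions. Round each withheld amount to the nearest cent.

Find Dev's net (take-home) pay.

$2,994.66

403(b) contribution: $4,595.39 × 0.05 = $229.77
Healthcare FSA: $173.83
Pre-tax total = $229.77 + $173.83 = $403.60
Taxable wages = $4,595.39 − $403.60 = $4,191.79
Federal income tax: $4,191.79 × 0.144 = $603.62
State withholding: $4,191.79 × 0.0381 = $159.71
State unemployment insurance (employee share): $4,595.39 × 0.0036 = $16.54
Medicare tax: $4,595.39 × 0.0135 = $62.04
Charitable contribution: $355.22
Total deductions = $229.77 + $173.83 + $603.62 + $159.71 + $16.54 + $62.04 + $355.22 = $1,600.73
Net pay = $4,595.39 − $1,600.73 = $2,994.66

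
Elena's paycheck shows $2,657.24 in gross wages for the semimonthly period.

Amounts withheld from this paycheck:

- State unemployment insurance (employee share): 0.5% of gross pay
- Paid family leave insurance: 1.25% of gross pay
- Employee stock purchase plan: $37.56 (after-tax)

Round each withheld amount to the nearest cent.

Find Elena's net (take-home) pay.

State unemployment insurance (employee share): $2,657.24 × 0.005 = $13.29
Paid family leave insurance: $2,657.24 × 0.0125 = $33.22
Employee stock purchase plan: $37.56
Total deductions = $13.29 + $33.22 + $37.56 = $84.07
Net pay = $2,657.24 − $84.07 = $2,573.17

$2,573.17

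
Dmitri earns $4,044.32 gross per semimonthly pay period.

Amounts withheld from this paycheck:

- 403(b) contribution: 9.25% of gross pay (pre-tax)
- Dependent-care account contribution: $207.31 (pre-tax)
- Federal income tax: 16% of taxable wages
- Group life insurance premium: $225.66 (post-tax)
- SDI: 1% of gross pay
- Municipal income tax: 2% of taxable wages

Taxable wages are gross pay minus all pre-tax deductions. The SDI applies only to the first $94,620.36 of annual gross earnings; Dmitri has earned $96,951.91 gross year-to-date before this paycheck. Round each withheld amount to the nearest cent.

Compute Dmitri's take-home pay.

$2,613.92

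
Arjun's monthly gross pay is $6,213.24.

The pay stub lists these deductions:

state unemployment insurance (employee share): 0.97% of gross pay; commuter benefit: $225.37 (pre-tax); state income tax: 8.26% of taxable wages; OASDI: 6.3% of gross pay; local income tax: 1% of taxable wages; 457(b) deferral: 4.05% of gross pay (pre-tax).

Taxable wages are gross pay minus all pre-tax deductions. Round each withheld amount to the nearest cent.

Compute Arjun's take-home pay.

457(b) deferral: $6,213.24 × 0.0405 = $251.64
Commuter benefit: $225.37
Pre-tax total = $251.64 + $225.37 = $477.01
Taxable wages = $6,213.24 − $477.01 = $5,736.23
Local income tax: $5,736.23 × 0.01 = $57.36
State income tax: $5,736.23 × 0.0826 = $473.81
OASDI: $6,213.24 × 0.063 = $391.43
State unemployment insurance (employee share): $6,213.24 × 0.0097 = $60.27
Total deductions = $251.64 + $225.37 + $57.36 + $473.81 + $391.43 + $60.27 = $1,459.88
Net pay = $6,213.24 − $1,459.88 = $4,753.36

$4,753.36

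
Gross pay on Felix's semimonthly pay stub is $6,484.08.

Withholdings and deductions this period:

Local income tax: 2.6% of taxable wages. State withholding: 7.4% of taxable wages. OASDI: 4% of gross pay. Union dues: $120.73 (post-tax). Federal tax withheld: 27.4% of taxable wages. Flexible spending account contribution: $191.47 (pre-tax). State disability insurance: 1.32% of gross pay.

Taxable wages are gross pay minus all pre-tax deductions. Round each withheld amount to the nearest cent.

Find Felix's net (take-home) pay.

$3,473.49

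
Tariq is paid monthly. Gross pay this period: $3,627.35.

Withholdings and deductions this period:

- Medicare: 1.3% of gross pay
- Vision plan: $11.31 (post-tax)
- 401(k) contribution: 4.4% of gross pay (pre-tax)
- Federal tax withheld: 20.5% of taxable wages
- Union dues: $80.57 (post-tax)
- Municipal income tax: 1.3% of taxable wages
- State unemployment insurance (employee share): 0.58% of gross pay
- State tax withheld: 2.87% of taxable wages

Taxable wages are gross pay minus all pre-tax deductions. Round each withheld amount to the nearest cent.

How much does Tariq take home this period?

401(k) contribution: $3,627.35 × 0.044 = $159.60
Taxable wages = $3,627.35 − $159.60 = $3,467.75
State tax withheld: $3,467.75 × 0.0287 = $99.52
Municipal income tax: $3,467.75 × 0.013 = $45.08
Federal tax withheld: $3,467.75 × 0.205 = $710.89
State unemployment insurance (employee share): $3,627.35 × 0.0058 = $21.04
Medicare: $3,627.35 × 0.013 = $47.16
Union dues: $80.57
Vision plan: $11.31
Total deductions = $159.60 + $99.52 + $45.08 + $710.89 + $21.04 + $47.16 + $80.57 + $11.31 = $1,175.17
Net pay = $3,627.35 − $1,175.17 = $2,452.18

$2,452.18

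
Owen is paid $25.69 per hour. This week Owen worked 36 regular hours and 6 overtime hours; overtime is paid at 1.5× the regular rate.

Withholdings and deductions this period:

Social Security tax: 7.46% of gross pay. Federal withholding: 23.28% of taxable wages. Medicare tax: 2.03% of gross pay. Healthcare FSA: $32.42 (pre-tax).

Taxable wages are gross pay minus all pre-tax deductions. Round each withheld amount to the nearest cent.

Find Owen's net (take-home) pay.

Regular pay: 36 × $25.69 = $924.84
Overtime pay: 6 × $25.69 × 1.5 = $231.21
Gross pay = $924.84 + $231.21 = $1156.05
Healthcare FSA: $32.42
Taxable wages = $1156.05 − $32.42 = $1123.63
Federal withholding: $1123.63 × 0.2328 = $261.58
Medicare tax: $1156.05 × 0.0203 = $23.47
Social Security tax: $1156.05 × 0.0746 = $86.24
Total deductions = $32.42 + $261.58 + $23.47 + $86.24 = $403.71
Net pay = $1156.05 − $403.71 = $752.34

$752.34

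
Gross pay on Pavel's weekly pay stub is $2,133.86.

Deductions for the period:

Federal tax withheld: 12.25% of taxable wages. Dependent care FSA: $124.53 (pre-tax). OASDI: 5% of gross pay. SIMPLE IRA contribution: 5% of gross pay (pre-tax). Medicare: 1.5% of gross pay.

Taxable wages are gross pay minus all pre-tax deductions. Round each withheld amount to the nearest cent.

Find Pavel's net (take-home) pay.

SIMPLE IRA contribution: $2,133.86 × 0.05 = $106.69
Dependent care FSA: $124.53
Pre-tax total = $106.69 + $124.53 = $231.22
Taxable wages = $2,133.86 − $231.22 = $1,902.64
Federal tax withheld: $1,902.64 × 0.1225 = $233.07
OASDI: $2,133.86 × 0.05 = $106.69
Medicare: $2,133.86 × 0.015 = $32.01
Total deductions = $106.69 + $124.53 + $233.07 + $106.69 + $32.01 = $602.99
Net pay = $2,133.86 − $602.99 = $1,530.87

$1,530.87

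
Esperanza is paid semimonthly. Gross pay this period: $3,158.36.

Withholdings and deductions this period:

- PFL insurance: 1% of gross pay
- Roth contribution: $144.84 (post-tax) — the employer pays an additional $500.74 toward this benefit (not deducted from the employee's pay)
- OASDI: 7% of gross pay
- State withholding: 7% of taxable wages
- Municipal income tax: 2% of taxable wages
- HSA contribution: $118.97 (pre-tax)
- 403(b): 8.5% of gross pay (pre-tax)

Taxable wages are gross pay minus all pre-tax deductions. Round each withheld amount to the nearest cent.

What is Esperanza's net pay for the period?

403(b): $3,158.36 × 0.085 = $268.46
HSA contribution: $118.97
Pre-tax total = $268.46 + $118.97 = $387.43
Taxable wages = $3,158.36 − $387.43 = $2,770.93
Municipal income tax: $2,770.93 × 0.02 = $55.42
State withholding: $2,770.93 × 0.07 = $193.97
OASDI: $3,158.36 × 0.07 = $221.09
PFL insurance: $3,158.36 × 0.01 = $31.58
Roth contribution: $144.84
(Employer's $500.74 toward Roth contribution is not withheld from the employee.)
Total deductions = $268.46 + $118.97 + $55.42 + $193.97 + $221.09 + $31.58 + $144.84 = $1,034.33
Net pay = $3,158.36 − $1,034.33 = $2,124.03

$2,124.03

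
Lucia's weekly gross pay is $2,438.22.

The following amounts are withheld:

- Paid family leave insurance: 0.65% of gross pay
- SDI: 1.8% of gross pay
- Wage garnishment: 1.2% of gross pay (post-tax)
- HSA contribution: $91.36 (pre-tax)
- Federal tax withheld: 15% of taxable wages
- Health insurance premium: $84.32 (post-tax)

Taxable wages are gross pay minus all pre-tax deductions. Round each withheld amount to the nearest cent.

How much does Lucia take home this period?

$1,821.51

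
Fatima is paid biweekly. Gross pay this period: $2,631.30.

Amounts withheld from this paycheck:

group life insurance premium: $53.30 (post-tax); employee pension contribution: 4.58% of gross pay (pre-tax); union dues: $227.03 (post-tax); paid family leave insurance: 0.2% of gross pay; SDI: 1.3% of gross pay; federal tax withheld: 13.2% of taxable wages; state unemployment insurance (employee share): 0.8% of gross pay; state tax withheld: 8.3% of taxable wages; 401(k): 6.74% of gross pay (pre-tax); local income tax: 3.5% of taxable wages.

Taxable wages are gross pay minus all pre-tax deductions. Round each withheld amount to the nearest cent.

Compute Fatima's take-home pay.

$1,409.23

401(k): $2,631.30 × 0.0674 = $177.35
Employee pension contribution: $2,631.30 × 0.0458 = $120.51
Pre-tax total = $177.35 + $120.51 = $297.86
Taxable wages = $2,631.30 − $297.86 = $2,333.44
State tax withheld: $2,333.44 × 0.083 = $193.68
Local income tax: $2,333.44 × 0.035 = $81.67
Federal tax withheld: $2,333.44 × 0.132 = $308.01
SDI: $2,631.30 × 0.013 = $34.21
Paid family leave insurance: $2,631.30 × 0.002 = $5.26
State unemployment insurance (employee share): $2,631.30 × 0.008 = $21.05
Group life insurance premium: $53.30
Union dues: $227.03
Total deductions = $177.35 + $120.51 + $193.68 + $81.67 + $308.01 + $34.21 + $5.26 + $21.05 + $53.30 + $227.03 = $1,222.07
Net pay = $2,631.30 − $1,222.07 = $1,409.23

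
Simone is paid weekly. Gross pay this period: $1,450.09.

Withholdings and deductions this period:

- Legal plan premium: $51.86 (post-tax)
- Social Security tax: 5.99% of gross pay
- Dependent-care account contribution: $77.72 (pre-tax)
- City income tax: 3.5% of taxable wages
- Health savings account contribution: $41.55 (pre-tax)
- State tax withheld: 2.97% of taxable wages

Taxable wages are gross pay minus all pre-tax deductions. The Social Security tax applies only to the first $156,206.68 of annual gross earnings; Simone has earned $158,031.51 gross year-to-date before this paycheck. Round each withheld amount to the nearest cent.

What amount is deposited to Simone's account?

Health savings account contribution: $41.55
Dependent-care account contribution: $77.72
Pre-tax total = $41.55 + $77.72 = $119.27
Taxable wages = $1,450.09 − $119.27 = $1,330.82
State tax withheld: $1,330.82 × 0.0297 = $39.53
City income tax: $1,330.82 × 0.035 = $46.58
Social Security tax: annual cap $156,206.68 already reached (YTD $158,031.51), so $0.00
Legal plan premium: $51.86
Total deductions = $41.55 + $77.72 + $39.53 + $46.58 + $0.00 + $51.86 = $257.24
Net pay = $1,450.09 − $257.24 = $1,192.85

$1,192.85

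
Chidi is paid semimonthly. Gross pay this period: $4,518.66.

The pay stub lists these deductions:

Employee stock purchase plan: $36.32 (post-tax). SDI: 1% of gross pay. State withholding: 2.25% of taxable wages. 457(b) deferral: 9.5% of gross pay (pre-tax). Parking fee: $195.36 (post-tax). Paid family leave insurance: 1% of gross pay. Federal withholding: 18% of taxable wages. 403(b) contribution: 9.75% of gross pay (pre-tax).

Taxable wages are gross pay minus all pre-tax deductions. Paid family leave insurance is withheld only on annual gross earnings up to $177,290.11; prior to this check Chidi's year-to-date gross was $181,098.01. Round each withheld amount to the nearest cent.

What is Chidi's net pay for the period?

$2,633.06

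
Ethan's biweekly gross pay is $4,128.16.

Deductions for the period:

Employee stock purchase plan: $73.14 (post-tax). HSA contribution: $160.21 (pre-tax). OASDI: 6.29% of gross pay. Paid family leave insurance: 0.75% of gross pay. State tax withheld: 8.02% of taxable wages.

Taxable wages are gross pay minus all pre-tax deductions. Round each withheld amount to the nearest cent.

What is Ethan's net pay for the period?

$3,285.96

HSA contribution: $160.21
Taxable wages = $4,128.16 − $160.21 = $3,967.95
State tax withheld: $3,967.95 × 0.0802 = $318.23
Paid family leave insurance: $4,128.16 × 0.0075 = $30.96
OASDI: $4,128.16 × 0.0629 = $259.66
Employee stock purchase plan: $73.14
Total deductions = $160.21 + $318.23 + $30.96 + $259.66 + $73.14 = $842.20
Net pay = $4,128.16 − $842.20 = $3,285.96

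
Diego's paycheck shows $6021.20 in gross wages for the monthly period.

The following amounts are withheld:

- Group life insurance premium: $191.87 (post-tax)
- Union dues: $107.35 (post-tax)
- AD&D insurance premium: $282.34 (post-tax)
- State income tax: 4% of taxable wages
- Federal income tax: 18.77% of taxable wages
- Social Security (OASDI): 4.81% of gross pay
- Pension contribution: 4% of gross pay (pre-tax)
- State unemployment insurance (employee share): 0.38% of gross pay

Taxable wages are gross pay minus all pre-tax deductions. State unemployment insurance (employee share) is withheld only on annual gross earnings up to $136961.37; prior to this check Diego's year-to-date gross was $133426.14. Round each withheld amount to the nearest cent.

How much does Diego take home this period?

$3579.56

Pension contribution: $6021.20 × 0.04 = $240.85
Taxable wages = $6021.20 − $240.85 = $5780.35
State income tax: $5780.35 × 0.04 = $231.21
Federal income tax: $5780.35 × 0.1877 = $1084.97
State unemployment insurance (employee share): only $136961.37 − $133426.14 = $3535.23 of this check is subject → $3535.23 × 0.0038 = $13.43
Social Security (OASDI): $6021.20 × 0.0481 = $289.62
AD&D insurance premium: $282.34
Group life insurance premium: $191.87
Union dues: $107.35
Total deductions = $240.85 + $231.21 + $1084.97 + $13.43 + $289.62 + $282.34 + $191.87 + $107.35 = $2441.64
Net pay = $6021.20 − $2441.64 = $3579.56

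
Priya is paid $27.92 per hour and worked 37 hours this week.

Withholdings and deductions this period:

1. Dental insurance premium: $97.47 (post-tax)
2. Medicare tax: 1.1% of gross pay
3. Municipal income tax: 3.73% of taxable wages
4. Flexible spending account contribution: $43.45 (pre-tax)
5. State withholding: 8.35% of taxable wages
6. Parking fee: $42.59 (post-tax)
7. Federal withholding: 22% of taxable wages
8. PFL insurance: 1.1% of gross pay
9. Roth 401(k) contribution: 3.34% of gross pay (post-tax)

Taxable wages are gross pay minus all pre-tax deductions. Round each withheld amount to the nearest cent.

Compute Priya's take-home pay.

$455.06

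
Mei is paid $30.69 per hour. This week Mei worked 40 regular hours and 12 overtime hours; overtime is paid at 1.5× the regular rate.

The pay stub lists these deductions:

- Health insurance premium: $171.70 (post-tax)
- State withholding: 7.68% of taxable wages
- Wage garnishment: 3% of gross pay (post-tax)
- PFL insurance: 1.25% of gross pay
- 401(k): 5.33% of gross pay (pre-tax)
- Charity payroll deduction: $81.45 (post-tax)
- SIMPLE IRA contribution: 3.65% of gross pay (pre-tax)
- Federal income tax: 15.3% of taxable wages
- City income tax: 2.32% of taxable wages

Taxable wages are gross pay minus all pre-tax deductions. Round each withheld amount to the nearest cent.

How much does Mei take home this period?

Regular pay: 40 × $30.69 = $1,227.60
Overtime pay: 12 × $30.69 × 1.5 = $552.42
Gross pay = $1,227.60 + $552.42 = $1,780.02
SIMPLE IRA contribution: $1,780.02 × 0.0365 = $64.97
401(k): $1,780.02 × 0.0533 = $94.88
Pre-tax total = $64.97 + $94.88 = $159.85
Taxable wages = $1,780.02 − $159.85 = $1,620.17
City income tax: $1,620.17 × 0.0232 = $37.59
State withholding: $1,620.17 × 0.0768 = $124.43
Federal income tax: $1,620.17 × 0.153 = $247.89
PFL insurance: $1,780.02 × 0.0125 = $22.25
Wage garnishment: $1,780.02 × 0.03 = $53.40
Charity payroll deduction: $81.45
Health insurance premium: $171.70
Total deductions = $64.97 + $94.88 + $37.59 + $124.43 + $247.89 + $22.25 + $53.40 + $81.45 + $171.70 = $898.56
Net pay = $1,780.02 − $898.56 = $881.46

$881.46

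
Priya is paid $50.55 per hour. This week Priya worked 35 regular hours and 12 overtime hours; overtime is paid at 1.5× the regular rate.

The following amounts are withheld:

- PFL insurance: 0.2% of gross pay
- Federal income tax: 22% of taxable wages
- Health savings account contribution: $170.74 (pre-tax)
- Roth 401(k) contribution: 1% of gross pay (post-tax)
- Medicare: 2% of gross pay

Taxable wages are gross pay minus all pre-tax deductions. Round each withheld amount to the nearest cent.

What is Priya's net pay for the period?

$1870.83

Regular pay: 35 × $50.55 = $1769.25
Overtime pay: 12 × $50.55 × 1.5 = $909.90
Gross pay = $1769.25 + $909.90 = $2679.15
Health savings account contribution: $170.74
Taxable wages = $2679.15 − $170.74 = $2508.41
Federal income tax: $2508.41 × 0.22 = $551.85
PFL insurance: $2679.15 × 0.002 = $5.36
Medicare: $2679.15 × 0.02 = $53.58
Roth 401(k) contribution: $2679.15 × 0.01 = $26.79
Total deductions = $170.74 + $551.85 + $5.36 + $53.58 + $26.79 = $808.32
Net pay = $2679.15 − $808.32 = $1870.83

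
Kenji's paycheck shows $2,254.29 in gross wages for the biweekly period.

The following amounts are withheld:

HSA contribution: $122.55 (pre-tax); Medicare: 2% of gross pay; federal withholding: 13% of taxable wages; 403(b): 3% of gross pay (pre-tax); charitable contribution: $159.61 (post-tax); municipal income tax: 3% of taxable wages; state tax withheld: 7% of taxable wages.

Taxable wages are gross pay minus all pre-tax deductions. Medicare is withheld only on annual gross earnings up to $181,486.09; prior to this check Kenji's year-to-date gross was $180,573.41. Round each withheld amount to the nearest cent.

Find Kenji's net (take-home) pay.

$1,411.51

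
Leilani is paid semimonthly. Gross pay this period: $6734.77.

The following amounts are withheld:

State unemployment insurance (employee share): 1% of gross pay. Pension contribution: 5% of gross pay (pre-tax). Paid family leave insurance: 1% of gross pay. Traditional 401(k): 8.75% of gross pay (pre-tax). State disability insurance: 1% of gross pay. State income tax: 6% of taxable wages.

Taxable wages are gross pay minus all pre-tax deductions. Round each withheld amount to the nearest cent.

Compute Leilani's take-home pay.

$5258.17

Pension contribution: $6734.77 × 0.05 = $336.74
Traditional 401(k): $6734.77 × 0.0875 = $589.29
Pre-tax total = $336.74 + $589.29 = $926.03
Taxable wages = $6734.77 − $926.03 = $5808.74
State income tax: $5808.74 × 0.06 = $348.52
State disability insurance: $6734.77 × 0.01 = $67.35
Paid family leave insurance: $6734.77 × 0.01 = $67.35
State unemployment insurance (employee share): $6734.77 × 0.01 = $67.35
Total deductions = $336.74 + $589.29 + $348.52 + $67.35 + $67.35 + $67.35 = $1476.60
Net pay = $6734.77 − $1476.60 = $5258.17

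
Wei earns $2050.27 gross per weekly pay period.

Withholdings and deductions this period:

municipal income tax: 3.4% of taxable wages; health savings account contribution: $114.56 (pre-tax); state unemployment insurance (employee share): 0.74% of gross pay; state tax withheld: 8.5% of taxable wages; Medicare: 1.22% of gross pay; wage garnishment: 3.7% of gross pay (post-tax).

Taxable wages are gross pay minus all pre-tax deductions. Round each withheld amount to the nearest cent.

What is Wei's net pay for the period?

$1589.32

Health savings account contribution: $114.56
Taxable wages = $2050.27 − $114.56 = $1935.71
Municipal income tax: $1935.71 × 0.034 = $65.81
State tax withheld: $1935.71 × 0.085 = $164.54
Medicare: $2050.27 × 0.0122 = $25.01
State unemployment insurance (employee share): $2050.27 × 0.0074 = $15.17
Wage garnishment: $2050.27 × 0.037 = $75.86
Total deductions = $114.56 + $65.81 + $164.54 + $25.01 + $15.17 + $75.86 = $460.95
Net pay = $2050.27 − $460.95 = $1589.32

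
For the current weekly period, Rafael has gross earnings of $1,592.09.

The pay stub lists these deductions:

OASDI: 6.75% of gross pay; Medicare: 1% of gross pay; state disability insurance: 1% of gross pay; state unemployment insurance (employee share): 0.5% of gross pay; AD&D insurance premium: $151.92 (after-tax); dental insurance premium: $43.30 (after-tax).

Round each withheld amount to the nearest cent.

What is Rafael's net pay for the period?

OASDI: $1,592.09 × 0.0675 = $107.47
State unemployment insurance (employee share): $1,592.09 × 0.005 = $7.96
State disability insurance: $1,592.09 × 0.01 = $15.92
Medicare: $1,592.09 × 0.01 = $15.92
Dental insurance premium: $43.30
AD&D insurance premium: $151.92
Total deductions = $107.47 + $7.96 + $15.92 + $15.92 + $43.30 + $151.92 = $342.49
Net pay = $1,592.09 − $342.49 = $1,249.60

$1,249.60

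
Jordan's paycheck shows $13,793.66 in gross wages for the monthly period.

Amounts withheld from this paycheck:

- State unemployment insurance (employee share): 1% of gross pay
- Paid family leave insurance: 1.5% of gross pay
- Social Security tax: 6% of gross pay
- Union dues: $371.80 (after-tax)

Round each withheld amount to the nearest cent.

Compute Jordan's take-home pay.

$12,249.40

Social Security tax: $13,793.66 × 0.06 = $827.62
Paid family leave insurance: $13,793.66 × 0.015 = $206.90
State unemployment insurance (employee share): $13,793.66 × 0.01 = $137.94
Union dues: $371.80
Total deductions = $827.62 + $206.90 + $137.94 + $371.80 = $1,544.26
Net pay = $13,793.66 − $1,544.26 = $12,249.40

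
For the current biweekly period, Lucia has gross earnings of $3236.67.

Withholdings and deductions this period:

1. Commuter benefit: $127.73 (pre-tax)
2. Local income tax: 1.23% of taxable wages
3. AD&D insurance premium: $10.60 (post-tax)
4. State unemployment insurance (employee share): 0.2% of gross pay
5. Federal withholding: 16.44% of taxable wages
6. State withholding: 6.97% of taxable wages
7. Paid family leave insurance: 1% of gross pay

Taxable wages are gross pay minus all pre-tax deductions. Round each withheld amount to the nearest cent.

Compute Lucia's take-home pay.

Commuter benefit: $127.73
Taxable wages = $3236.67 − $127.73 = $3108.94
Local income tax: $3108.94 × 0.0123 = $38.24
Federal withholding: $3108.94 × 0.1644 = $511.11
State withholding: $3108.94 × 0.0697 = $216.69
Paid family leave insurance: $3236.67 × 0.01 = $32.37
State unemployment insurance (employee share): $3236.67 × 0.002 = $6.47
AD&D insurance premium: $10.60
Total deductions = $127.73 + $38.24 + $511.11 + $216.69 + $32.37 + $6.47 + $10.60 = $943.21
Net pay = $3236.67 − $943.21 = $2293.46

$2293.46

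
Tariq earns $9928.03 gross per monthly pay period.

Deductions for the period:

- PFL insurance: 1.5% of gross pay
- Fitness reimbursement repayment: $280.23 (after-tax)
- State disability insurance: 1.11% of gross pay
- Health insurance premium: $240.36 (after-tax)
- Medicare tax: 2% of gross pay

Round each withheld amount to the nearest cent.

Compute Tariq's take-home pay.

$8949.76

PFL insurance: $9928.03 × 0.015 = $148.92
State disability insurance: $9928.03 × 0.0111 = $110.20
Medicare tax: $9928.03 × 0.02 = $198.56
Fitness reimbursement repayment: $280.23
Health insurance premium: $240.36
Total deductions = $148.92 + $110.20 + $198.56 + $280.23 + $240.36 = $978.27
Net pay = $9928.03 − $978.27 = $8949.76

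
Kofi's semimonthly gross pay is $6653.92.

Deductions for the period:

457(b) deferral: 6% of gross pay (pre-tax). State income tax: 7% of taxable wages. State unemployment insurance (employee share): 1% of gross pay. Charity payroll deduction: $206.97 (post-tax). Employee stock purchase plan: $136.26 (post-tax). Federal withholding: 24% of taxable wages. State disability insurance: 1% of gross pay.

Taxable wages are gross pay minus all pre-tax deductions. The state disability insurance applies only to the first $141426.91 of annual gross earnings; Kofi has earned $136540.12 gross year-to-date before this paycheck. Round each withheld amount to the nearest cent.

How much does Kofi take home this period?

457(b) deferral: $6653.92 × 0.06 = $399.24
Taxable wages = $6653.92 − $399.24 = $6254.68
State income tax: $6254.68 × 0.07 = $437.83
Federal withholding: $6254.68 × 0.24 = $1501.12
State disability insurance: only $141426.91 − $136540.12 = $4886.79 of this check is subject → $4886.79 × 0.01 = $48.87
State unemployment insurance (employee share): $6653.92 × 0.01 = $66.54
Employee stock purchase plan: $136.26
Charity payroll deduction: $206.97
Total deductions = $399.24 + $437.83 + $1501.12 + $48.87 + $66.54 + $136.26 + $206.97 = $2796.83
Net pay = $6653.92 − $2796.83 = $3857.09

$3857.09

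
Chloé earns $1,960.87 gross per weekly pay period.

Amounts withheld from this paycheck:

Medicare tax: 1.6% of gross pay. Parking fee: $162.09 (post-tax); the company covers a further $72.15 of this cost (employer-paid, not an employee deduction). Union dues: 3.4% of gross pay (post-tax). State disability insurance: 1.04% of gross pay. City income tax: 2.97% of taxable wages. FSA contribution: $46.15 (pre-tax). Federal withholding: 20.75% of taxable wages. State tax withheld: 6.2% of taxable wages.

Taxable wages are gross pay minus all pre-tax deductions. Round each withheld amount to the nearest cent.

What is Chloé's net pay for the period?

$1,061.32

FSA contribution: $46.15
Taxable wages = $1,960.87 − $46.15 = $1,914.72
Federal withholding: $1,914.72 × 0.2075 = $397.30
City income tax: $1,914.72 × 0.0297 = $56.87
State tax withheld: $1,914.72 × 0.062 = $118.71
Medicare tax: $1,960.87 × 0.016 = $31.37
State disability insurance: $1,960.87 × 0.0104 = $20.39
Union dues: $1,960.87 × 0.034 = $66.67
Parking fee: $162.09
(Employer's $72.15 toward parking fee is not withheld from the employee.)
Total deductions = $46.15 + $397.30 + $56.87 + $118.71 + $31.37 + $20.39 + $66.67 + $162.09 = $899.55
Net pay = $1,960.87 − $899.55 = $1,061.32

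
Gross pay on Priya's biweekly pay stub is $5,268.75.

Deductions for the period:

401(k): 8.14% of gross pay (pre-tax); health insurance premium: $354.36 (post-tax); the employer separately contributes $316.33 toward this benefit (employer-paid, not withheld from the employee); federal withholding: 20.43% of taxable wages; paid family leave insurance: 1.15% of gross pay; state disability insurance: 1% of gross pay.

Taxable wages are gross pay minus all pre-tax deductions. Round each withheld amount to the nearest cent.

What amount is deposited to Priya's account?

401(k): $5,268.75 × 0.0814 = $428.88
Taxable wages = $5,268.75 − $428.88 = $4,839.87
Federal withholding: $4,839.87 × 0.2043 = $988.79
State disability insurance: $5,268.75 × 0.01 = $52.69
Paid family leave insurance: $5,268.75 × 0.0115 = $60.59
Health insurance premium: $354.36
(Employer's $316.33 toward health insurance premium is not withheld from the employee.)
Total deductions = $428.88 + $988.79 + $52.69 + $60.59 + $354.36 = $1,885.31
Net pay = $5,268.75 − $1,885.31 = $3,383.44

$3,383.44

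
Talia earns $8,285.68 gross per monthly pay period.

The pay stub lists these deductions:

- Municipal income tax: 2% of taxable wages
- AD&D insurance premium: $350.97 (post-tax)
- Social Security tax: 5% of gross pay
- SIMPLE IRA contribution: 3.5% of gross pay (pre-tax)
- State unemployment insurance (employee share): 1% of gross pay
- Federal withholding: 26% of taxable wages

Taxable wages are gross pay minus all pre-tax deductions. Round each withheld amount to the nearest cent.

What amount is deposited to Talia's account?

SIMPLE IRA contribution: $8,285.68 × 0.035 = $290.00
Taxable wages = $8,285.68 − $290.00 = $7,995.68
Federal withholding: $7,995.68 × 0.26 = $2,078.88
Municipal income tax: $7,995.68 × 0.02 = $159.91
Social Security tax: $8,285.68 × 0.05 = $414.28
State unemployment insurance (employee share): $8,285.68 × 0.01 = $82.86
AD&D insurance premium: $350.97
Total deductions = $290.00 + $2,078.88 + $159.91 + $414.28 + $82.86 + $350.97 = $3,376.90
Net pay = $8,285.68 − $3,376.90 = $4,908.78

$4,908.78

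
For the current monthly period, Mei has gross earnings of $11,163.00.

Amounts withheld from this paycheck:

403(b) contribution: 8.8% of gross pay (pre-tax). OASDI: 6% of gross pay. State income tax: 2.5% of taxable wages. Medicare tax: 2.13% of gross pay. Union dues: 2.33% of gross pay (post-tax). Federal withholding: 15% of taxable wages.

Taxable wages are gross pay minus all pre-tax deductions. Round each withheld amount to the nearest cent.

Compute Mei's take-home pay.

$7,231.39

403(b) contribution: $11,163.00 × 0.088 = $982.34
Taxable wages = $11,163.00 − $982.34 = $10,180.66
Federal withholding: $10,180.66 × 0.15 = $1,527.10
State income tax: $10,180.66 × 0.025 = $254.52
OASDI: $11,163.00 × 0.06 = $669.78
Medicare tax: $11,163.00 × 0.0213 = $237.77
Union dues: $11,163.00 × 0.0233 = $260.10
Total deductions = $982.34 + $1,527.10 + $254.52 + $669.78 + $237.77 + $260.10 = $3,931.61
Net pay = $11,163.00 − $3,931.61 = $7,231.39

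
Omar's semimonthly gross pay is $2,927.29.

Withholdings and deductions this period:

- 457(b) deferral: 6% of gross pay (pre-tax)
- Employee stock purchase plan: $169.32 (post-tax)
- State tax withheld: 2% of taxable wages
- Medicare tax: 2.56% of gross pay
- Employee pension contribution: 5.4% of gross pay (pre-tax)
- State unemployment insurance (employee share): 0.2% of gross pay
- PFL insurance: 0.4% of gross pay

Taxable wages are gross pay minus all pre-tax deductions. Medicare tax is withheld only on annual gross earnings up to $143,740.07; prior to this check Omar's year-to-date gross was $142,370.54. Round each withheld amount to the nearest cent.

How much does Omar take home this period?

$2,319.77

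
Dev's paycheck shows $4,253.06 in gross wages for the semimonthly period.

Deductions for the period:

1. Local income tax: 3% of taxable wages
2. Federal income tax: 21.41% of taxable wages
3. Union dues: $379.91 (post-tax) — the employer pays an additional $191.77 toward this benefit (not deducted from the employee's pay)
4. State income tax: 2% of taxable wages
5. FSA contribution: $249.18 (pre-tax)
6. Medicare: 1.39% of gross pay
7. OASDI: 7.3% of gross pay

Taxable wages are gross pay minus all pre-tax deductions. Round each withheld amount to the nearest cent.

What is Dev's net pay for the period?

FSA contribution: $249.18
Taxable wages = $4,253.06 − $249.18 = $4,003.88
Federal income tax: $4,003.88 × 0.2141 = $857.23
Local income tax: $4,003.88 × 0.03 = $120.12
State income tax: $4,003.88 × 0.02 = $80.08
OASDI: $4,253.06 × 0.073 = $310.47
Medicare: $4,253.06 × 0.0139 = $59.12
Union dues: $379.91
(Employer's $191.77 toward union dues is not withheld from the employee.)
Total deductions = $249.18 + $857.23 + $120.12 + $80.08 + $310.47 + $59.12 + $379.91 = $2,056.11
Net pay = $4,253.06 − $2,056.11 = $2,196.95

$2,196.95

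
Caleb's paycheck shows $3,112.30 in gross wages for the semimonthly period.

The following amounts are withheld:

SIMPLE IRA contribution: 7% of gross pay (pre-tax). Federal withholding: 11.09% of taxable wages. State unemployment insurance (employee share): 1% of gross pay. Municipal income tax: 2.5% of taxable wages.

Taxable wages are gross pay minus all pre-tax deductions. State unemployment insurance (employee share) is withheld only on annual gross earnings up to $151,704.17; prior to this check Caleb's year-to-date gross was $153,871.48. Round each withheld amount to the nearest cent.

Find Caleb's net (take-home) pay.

$2,501.09

SIMPLE IRA contribution: $3,112.30 × 0.07 = $217.86
Taxable wages = $3,112.30 − $217.86 = $2,894.44
Municipal income tax: $2,894.44 × 0.025 = $72.36
Federal withholding: $2,894.44 × 0.1109 = $320.99
State unemployment insurance (employee share): annual cap $151,704.17 already reached (YTD $153,871.48), so $0.00
Total deductions = $217.86 + $72.36 + $320.99 + $0.00 = $611.21
Net pay = $3,112.30 − $611.21 = $2,501.09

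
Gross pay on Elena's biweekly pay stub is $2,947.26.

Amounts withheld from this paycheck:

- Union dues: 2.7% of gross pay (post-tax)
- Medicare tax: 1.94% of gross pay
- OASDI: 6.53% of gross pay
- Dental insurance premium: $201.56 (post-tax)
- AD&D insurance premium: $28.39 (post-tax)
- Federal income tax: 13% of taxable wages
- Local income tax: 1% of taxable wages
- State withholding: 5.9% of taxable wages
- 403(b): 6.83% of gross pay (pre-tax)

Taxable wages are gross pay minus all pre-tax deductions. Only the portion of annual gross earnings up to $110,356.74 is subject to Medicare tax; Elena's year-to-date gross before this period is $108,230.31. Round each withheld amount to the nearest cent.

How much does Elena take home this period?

403(b): $2,947.26 × 0.0683 = $201.30
Taxable wages = $2,947.26 − $201.30 = $2,745.96
Local income tax: $2,745.96 × 0.01 = $27.46
Federal income tax: $2,745.96 × 0.13 = $356.97
State withholding: $2,745.96 × 0.059 = $162.01
Medicare tax: only $110,356.74 − $108,230.31 = $2,126.43 of this check is subject → $2,126.43 × 0.0194 = $41.25
OASDI: $2,947.26 × 0.0653 = $192.46
Union dues: $2,947.26 × 0.027 = $79.58
Dental insurance premium: $201.56
AD&D insurance premium: $28.39
Total deductions = $201.30 + $27.46 + $356.97 + $162.01 + $41.25 + $192.46 + $79.58 + $201.56 + $28.39 = $1,290.98
Net pay = $2,947.26 − $1,290.98 = $1,656.28

$1,656.28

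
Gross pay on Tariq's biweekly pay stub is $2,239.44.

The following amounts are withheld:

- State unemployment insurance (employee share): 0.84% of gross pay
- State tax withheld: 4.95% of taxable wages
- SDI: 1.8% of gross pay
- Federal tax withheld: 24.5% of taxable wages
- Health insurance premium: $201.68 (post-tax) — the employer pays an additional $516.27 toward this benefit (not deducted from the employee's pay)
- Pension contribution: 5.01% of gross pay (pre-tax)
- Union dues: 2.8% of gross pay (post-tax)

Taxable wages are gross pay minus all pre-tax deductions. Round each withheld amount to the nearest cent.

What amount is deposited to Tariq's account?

Pension contribution: $2,239.44 × 0.0501 = $112.20
Taxable wages = $2,239.44 − $112.20 = $2,127.24
Federal tax withheld: $2,127.24 × 0.245 = $521.17
State tax withheld: $2,127.24 × 0.0495 = $105.30
State unemployment insurance (employee share): $2,239.44 × 0.0084 = $18.81
SDI: $2,239.44 × 0.018 = $40.31
Health insurance premium: $201.68
Union dues: $2,239.44 × 0.028 = $62.70
(Employer's $516.27 toward health insurance premium is not withheld from the employee.)
Total deductions = $112.20 + $521.17 + $105.30 + $18.81 + $40.31 + $201.68 + $62.70 = $1,062.17
Net pay = $2,239.44 − $1,062.17 = $1,177.27

$1,177.27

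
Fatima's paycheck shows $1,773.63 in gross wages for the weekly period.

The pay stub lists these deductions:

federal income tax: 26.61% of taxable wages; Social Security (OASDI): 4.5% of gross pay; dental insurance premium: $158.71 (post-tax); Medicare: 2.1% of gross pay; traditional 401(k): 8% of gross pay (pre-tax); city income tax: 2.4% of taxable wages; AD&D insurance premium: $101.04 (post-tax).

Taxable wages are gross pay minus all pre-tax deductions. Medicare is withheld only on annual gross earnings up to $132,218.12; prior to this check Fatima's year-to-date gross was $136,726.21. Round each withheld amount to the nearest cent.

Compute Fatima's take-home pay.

$818.81

Traditional 401(k): $1,773.63 × 0.08 = $141.89
Taxable wages = $1,773.63 − $141.89 = $1,631.74
City income tax: $1,631.74 × 0.024 = $39.16
Federal income tax: $1,631.74 × 0.2661 = $434.21
Social Security (OASDI): $1,773.63 × 0.045 = $79.81
Medicare: annual cap $132,218.12 already reached (YTD $136,726.21), so $0.00
AD&D insurance premium: $101.04
Dental insurance premium: $158.71
Total deductions = $141.89 + $39.16 + $434.21 + $79.81 + $0.00 + $101.04 + $158.71 = $954.82
Net pay = $1,773.63 − $954.82 = $818.81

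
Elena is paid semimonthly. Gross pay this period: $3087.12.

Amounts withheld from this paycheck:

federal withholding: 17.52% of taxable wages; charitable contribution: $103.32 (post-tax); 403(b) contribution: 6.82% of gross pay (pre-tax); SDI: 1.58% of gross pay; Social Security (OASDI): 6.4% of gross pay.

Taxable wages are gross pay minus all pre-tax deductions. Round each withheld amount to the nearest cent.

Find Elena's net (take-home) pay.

$2022.92

403(b) contribution: $3087.12 × 0.0682 = $210.54
Taxable wages = $3087.12 − $210.54 = $2876.58
Federal withholding: $2876.58 × 0.1752 = $503.98
SDI: $3087.12 × 0.0158 = $48.78
Social Security (OASDI): $3087.12 × 0.064 = $197.58
Charitable contribution: $103.32
Total deductions = $210.54 + $503.98 + $48.78 + $197.58 + $103.32 = $1064.20
Net pay = $3087.12 − $1064.20 = $2022.92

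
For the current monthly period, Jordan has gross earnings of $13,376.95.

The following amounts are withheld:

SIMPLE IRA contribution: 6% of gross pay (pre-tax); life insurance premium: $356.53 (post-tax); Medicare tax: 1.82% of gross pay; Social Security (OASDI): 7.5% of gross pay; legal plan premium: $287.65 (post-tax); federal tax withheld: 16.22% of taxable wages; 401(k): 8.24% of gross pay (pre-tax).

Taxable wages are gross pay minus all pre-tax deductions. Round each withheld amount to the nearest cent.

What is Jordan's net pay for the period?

$7,720.39

SIMPLE IRA contribution: $13,376.95 × 0.06 = $802.62
401(k): $13,376.95 × 0.0824 = $1,102.26
Pre-tax total = $802.62 + $1,102.26 = $1,904.88
Taxable wages = $13,376.95 − $1,904.88 = $11,472.07
Federal tax withheld: $11,472.07 × 0.1622 = $1,860.77
Medicare tax: $13,376.95 × 0.0182 = $243.46
Social Security (OASDI): $13,376.95 × 0.075 = $1,003.27
Life insurance premium: $356.53
Legal plan premium: $287.65
Total deductions = $802.62 + $1,102.26 + $1,860.77 + $243.46 + $1,003.27 + $356.53 + $287.65 = $5,656.56
Net pay = $13,376.95 − $5,656.56 = $7,720.39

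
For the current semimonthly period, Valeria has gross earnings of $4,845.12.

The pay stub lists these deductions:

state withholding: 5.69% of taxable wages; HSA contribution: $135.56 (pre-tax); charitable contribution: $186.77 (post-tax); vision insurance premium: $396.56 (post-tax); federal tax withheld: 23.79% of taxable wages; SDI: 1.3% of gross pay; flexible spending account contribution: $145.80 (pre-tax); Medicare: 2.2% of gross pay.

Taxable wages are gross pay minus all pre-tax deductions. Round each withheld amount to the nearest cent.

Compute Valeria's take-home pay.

HSA contribution: $135.56
Flexible spending account contribution: $145.80
Pre-tax total = $135.56 + $145.80 = $281.36
Taxable wages = $4,845.12 − $281.36 = $4,563.76
Federal tax withheld: $4,563.76 × 0.2379 = $1,085.72
State withholding: $4,563.76 × 0.0569 = $259.68
SDI: $4,845.12 × 0.013 = $62.99
Medicare: $4,845.12 × 0.022 = $106.59
Vision insurance premium: $396.56
Charitable contribution: $186.77
Total deductions = $135.56 + $145.80 + $1,085.72 + $259.68 + $62.99 + $106.59 + $396.56 + $186.77 = $2,379.67
Net pay = $4,845.12 − $2,379.67 = $2,465.45

$2,465.45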